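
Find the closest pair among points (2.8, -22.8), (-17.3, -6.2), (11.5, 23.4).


d(P0,P1) = 26.0686, d(P0,P2) = 47.012, d(P1,P2) = 41.2989
Closest: P0 and P1

Closest pair: (2.8, -22.8) and (-17.3, -6.2), distance = 26.0686


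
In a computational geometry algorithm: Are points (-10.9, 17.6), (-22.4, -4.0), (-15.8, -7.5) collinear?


Cross product: ((-22.4)-(-10.9))*((-7.5)-17.6) - ((-4)-17.6)*((-15.8)-(-10.9))
= 182.81

No, not collinear


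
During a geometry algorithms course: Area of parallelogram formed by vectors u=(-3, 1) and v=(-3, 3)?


|u x v| = |(-3)*3 - 1*(-3)|
= |(-9) - (-3)| = 6

6


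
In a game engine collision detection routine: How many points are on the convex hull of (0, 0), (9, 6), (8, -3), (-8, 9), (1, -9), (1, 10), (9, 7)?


Convex hull vertices (CCW): (-8, 9), (1, -9), (8, -3), (9, 6), (9, 7), (1, 10)
Count = 6

6


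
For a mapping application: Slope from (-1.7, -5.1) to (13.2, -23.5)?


slope = (y2-y1)/(x2-x1) = ((-23.5)-(-5.1))/(13.2-(-1.7)) = (-18.4)/14.9 = -1.2349

-1.2349


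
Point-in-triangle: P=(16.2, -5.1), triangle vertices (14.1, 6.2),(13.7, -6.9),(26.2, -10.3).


Cross products: AB x AP = 32.03, BC x BP = 31, CA x CP = 102.08
All same sign? yes

Yes, inside


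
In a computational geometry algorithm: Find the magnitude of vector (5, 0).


|u| = sqrt(5^2 + 0^2) = sqrt(25) = 5

5


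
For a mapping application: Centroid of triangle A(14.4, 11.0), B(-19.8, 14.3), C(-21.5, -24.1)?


Centroid = ((x_A+x_B+x_C)/3, (y_A+y_B+y_C)/3)
= ((14.4+(-19.8)+(-21.5))/3, (11+14.3+(-24.1))/3)
= (-8.9667, 0.4)

(-8.9667, 0.4)


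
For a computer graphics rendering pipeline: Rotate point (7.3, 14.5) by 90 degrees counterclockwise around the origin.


90° CCW: (x,y) -> (-y, x)
(7.3,14.5) -> (-14.5, 7.3)

(-14.5, 7.3)


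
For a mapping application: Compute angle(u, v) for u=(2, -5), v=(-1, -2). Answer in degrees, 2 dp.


u.v = 8, |u| = sqrt(29) = 5.3852, |v| = sqrt(5) = 2.2361
cos(theta) = u.v/(|u||v|) = 8/sqrt(145) = 0.664364
theta = acos(0.664364) = 48.37 degrees

48.37 degrees


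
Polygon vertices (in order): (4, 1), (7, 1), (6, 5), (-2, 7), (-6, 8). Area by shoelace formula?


Shoelace sum: (4*1 - 7*1) + (7*5 - 6*1) + (6*7 - (-2)*5) + ((-2)*8 - (-6)*7) + ((-6)*1 - 4*8)
= 66
Area = |66|/2 = 33

33


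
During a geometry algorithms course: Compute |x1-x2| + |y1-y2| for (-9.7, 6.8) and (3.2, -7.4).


|(-9.7)-3.2| + |6.8-(-7.4)| = 12.9 + 14.2 = 27.1

27.1


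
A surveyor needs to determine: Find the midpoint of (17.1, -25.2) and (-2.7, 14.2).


M = ((17.1+(-2.7))/2, ((-25.2)+14.2)/2)
= (7.2, -5.5)

(7.2, -5.5)


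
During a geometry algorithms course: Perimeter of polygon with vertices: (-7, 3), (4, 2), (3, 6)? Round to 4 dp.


Sides: (-7, 3)->(4, 2): sqrt(122) = 11.045361, (4, 2)->(3, 6): sqrt(17) = 4.123106, (3, 6)->(-7, 3): sqrt(109) = 10.440307
Sum = 25.608774
Perimeter = 25.6088

25.6088


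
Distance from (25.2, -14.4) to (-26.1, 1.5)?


dx=-51.3, dy=15.9
d^2 = (-51.3)^2 + 15.9^2 = 2884.5
d = sqrt(2884.5) = 53.7075

53.7075


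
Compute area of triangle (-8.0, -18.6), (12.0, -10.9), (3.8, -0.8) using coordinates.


Area = |x_A(y_B-y_C) + x_B(y_C-y_A) + x_C(y_A-y_B)|/2
= |80.8 + 213.6 + (-29.26)|/2
= 265.14/2 = 132.57

132.57


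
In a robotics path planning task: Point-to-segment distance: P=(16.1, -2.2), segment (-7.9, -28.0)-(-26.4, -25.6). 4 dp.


Project P onto AB: t = 0 (clamped to [0,1])
Closest point on segment: (-7.9, -28)
Distance: 35.2369

35.2369


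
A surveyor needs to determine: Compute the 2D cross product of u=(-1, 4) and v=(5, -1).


u x v = u_x*v_y - u_y*v_x = (-1)*(-1) - 4*5
= 1 - 20 = -19

-19


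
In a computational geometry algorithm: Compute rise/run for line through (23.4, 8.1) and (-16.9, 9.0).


slope = (y2-y1)/(x2-x1) = (9-8.1)/((-16.9)-23.4) = 0.9/(-40.3) = -0.0223

-0.0223


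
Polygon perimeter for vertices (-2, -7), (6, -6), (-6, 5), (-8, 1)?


Sides: (-2, -7)->(6, -6): sqrt(65) = 8.062258, (6, -6)->(-6, 5): sqrt(265) = 16.278821, (-6, 5)->(-8, 1): sqrt(20) = 4.472136, (-8, 1)->(-2, -7): sqrt(100) = 10
Sum = 38.813215
Perimeter = 38.8132

38.8132


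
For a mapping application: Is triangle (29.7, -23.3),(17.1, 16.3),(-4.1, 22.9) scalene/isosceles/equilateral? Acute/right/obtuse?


Side lengths squared: AB^2=1726.92, BC^2=493, CA^2=3276.88
Sorted: [493, 1726.92, 3276.88]
By sides: Scalene, By angles: Obtuse

Scalene, Obtuse


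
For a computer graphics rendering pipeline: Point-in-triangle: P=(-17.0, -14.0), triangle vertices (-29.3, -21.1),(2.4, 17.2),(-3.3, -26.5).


Cross products: AB x AP = -246.02, BC x BP = -669.94, CA x CP = -251.02
All same sign? yes

Yes, inside


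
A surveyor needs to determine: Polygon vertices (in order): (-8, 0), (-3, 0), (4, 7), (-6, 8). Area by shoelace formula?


Shoelace sum: ((-8)*0 - (-3)*0) + ((-3)*7 - 4*0) + (4*8 - (-6)*7) + ((-6)*0 - (-8)*8)
= 117
Area = |117|/2 = 58.5

58.5


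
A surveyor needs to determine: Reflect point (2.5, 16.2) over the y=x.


Reflection over y=x: (x,y) -> (y,x)
(2.5, 16.2) -> (16.2, 2.5)

(16.2, 2.5)


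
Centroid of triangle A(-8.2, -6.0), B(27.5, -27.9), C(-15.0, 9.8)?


Centroid = ((x_A+x_B+x_C)/3, (y_A+y_B+y_C)/3)
= (((-8.2)+27.5+(-15))/3, ((-6)+(-27.9)+9.8)/3)
= (1.4333, -8.0333)

(1.4333, -8.0333)


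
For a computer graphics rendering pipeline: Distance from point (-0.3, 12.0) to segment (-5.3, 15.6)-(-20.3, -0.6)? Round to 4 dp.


Project P onto AB: t = 0 (clamped to [0,1])
Closest point on segment: (-5.3, 15.6)
Distance: 6.1612

6.1612


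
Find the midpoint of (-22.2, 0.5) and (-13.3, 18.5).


M = (((-22.2)+(-13.3))/2, (0.5+18.5)/2)
= (-17.75, 9.5)

(-17.75, 9.5)


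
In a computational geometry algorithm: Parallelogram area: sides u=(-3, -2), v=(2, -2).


|u x v| = |(-3)*(-2) - (-2)*2|
= |6 - (-4)| = 10

10


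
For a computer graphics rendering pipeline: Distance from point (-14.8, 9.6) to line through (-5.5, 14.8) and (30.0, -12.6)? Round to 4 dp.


|cross product| = 439.42
|line direction| = sqrt(2011.01) = 44.8443
Distance = 439.42/sqrt(2011.01) = 9.7988

9.7988


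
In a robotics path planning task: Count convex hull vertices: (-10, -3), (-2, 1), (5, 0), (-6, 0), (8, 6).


Convex hull vertices (CCW): (-10, -3), (5, 0), (8, 6), (-6, 0)
Count = 4

4


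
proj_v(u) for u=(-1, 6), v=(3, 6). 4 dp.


u.v = 33, |v| = sqrt(45) = 6.7082
Scalar projection = u.v / |v| = 33 / sqrt(45) = 4.9193

4.9193


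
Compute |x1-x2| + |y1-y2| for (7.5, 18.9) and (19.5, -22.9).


|7.5-19.5| + |18.9-(-22.9)| = 12 + 41.8 = 53.8

53.8


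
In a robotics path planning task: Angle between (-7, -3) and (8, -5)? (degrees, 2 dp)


u.v = -41, |u| = sqrt(58) = 7.6158, |v| = sqrt(89) = 9.434
cos(theta) = u.v/(|u||v|) = -41/sqrt(5162) = -0.570657
theta = acos(-0.570657) = 124.8 degrees

124.8 degrees


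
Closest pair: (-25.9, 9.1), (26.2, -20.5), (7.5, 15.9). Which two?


d(P0,P1) = 59.9214, d(P0,P2) = 34.0852, d(P1,P2) = 40.9225
Closest: P0 and P2

Closest pair: (-25.9, 9.1) and (7.5, 15.9), distance = 34.0852


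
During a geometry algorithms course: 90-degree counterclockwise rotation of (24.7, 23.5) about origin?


90° CCW: (x,y) -> (-y, x)
(24.7,23.5) -> (-23.5, 24.7)

(-23.5, 24.7)


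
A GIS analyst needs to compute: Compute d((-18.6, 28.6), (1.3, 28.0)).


dx=19.9, dy=-0.6
d^2 = 19.9^2 + (-0.6)^2 = 396.37
d = sqrt(396.37) = 19.909

19.909


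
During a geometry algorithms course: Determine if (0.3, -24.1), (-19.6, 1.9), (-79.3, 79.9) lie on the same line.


Cross product: ((-19.6)-0.3)*(79.9-(-24.1)) - (1.9-(-24.1))*((-79.3)-0.3)
= 0

Yes, collinear


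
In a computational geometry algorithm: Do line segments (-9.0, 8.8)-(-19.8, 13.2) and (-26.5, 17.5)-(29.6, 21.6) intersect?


Cross products: d1=-559.82, d2=-268.7, d3=-16.96, d4=-308.08
d1*d2 < 0 and d3*d4 < 0? no

No, they don't intersect


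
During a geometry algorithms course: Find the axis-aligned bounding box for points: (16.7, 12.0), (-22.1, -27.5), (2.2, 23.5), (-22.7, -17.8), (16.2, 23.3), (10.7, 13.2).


x range: [-22.7, 16.7]
y range: [-27.5, 23.5]
Bounding box: (-22.7,-27.5) to (16.7,23.5)

(-22.7,-27.5) to (16.7,23.5)


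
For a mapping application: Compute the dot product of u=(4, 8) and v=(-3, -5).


u . v = u_x*v_x + u_y*v_y = 4*(-3) + 8*(-5)
= (-12) + (-40) = -52

-52


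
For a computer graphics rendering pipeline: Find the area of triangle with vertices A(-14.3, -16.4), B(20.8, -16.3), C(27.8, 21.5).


Area = |x_A(y_B-y_C) + x_B(y_C-y_A) + x_C(y_A-y_B)|/2
= |540.54 + 788.32 + (-2.78)|/2
= 1326.08/2 = 663.04

663.04


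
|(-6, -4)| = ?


|u| = sqrt((-6)^2 + (-4)^2) = sqrt(52) = 7.2111

7.2111


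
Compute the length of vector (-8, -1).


|u| = sqrt((-8)^2 + (-1)^2) = sqrt(65) = 8.0623

8.0623


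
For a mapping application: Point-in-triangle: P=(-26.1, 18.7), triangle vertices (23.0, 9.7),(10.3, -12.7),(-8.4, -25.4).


Cross products: AB x AP = -1214.14, BC x BP = -1049.46, CA x CP = 2006.01
All same sign? no

No, outside


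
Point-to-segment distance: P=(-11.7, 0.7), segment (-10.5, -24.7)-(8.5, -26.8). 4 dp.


Project P onto AB: t = 0 (clamped to [0,1])
Closest point on segment: (-10.5, -24.7)
Distance: 25.4283

25.4283


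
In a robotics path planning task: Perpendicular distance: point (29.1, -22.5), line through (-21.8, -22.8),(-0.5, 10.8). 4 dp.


|cross product| = 1703.85
|line direction| = sqrt(1582.65) = 39.7825
Distance = 1703.85/sqrt(1582.65) = 42.8291

42.8291


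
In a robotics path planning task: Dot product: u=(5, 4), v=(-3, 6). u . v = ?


u . v = u_x*v_x + u_y*v_y = 5*(-3) + 4*6
= (-15) + 24 = 9

9


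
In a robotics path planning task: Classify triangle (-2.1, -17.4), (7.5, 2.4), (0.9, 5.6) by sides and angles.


Side lengths squared: AB^2=484.2, BC^2=53.8, CA^2=538
Sorted: [53.8, 484.2, 538]
By sides: Scalene, By angles: Right

Scalene, Right


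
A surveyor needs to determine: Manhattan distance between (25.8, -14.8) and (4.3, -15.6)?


|25.8-4.3| + |(-14.8)-(-15.6)| = 21.5 + 0.8 = 22.3

22.3


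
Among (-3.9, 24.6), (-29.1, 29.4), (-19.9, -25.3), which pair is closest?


d(P0,P1) = 25.6531, d(P0,P2) = 52.4024, d(P1,P2) = 55.4683
Closest: P0 and P1

Closest pair: (-3.9, 24.6) and (-29.1, 29.4), distance = 25.6531


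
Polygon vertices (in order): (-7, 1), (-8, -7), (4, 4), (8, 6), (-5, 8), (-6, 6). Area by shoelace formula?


Shoelace sum: ((-7)*(-7) - (-8)*1) + ((-8)*4 - 4*(-7)) + (4*6 - 8*4) + (8*8 - (-5)*6) + ((-5)*6 - (-6)*8) + ((-6)*1 - (-7)*6)
= 193
Area = |193|/2 = 96.5

96.5


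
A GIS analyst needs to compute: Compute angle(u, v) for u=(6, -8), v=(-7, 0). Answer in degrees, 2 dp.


u.v = -42, |u| = sqrt(100) = 10, |v| = sqrt(49) = 7
cos(theta) = u.v/(|u||v|) = -42/sqrt(4900) = -0.6
theta = acos(-0.6) = 126.87 degrees

126.87 degrees


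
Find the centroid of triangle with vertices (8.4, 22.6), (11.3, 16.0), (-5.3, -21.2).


Centroid = ((x_A+x_B+x_C)/3, (y_A+y_B+y_C)/3)
= ((8.4+11.3+(-5.3))/3, (22.6+16+(-21.2))/3)
= (4.8, 5.8)

(4.8, 5.8)


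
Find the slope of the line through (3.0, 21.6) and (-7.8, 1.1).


slope = (y2-y1)/(x2-x1) = (1.1-21.6)/((-7.8)-3) = (-20.5)/(-10.8) = 1.8981

1.8981


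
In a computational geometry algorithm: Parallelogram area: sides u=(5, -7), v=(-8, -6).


|u x v| = |5*(-6) - (-7)*(-8)|
= |(-30) - 56| = 86

86


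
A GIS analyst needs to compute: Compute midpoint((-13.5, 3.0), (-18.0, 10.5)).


M = (((-13.5)+(-18))/2, (3+10.5)/2)
= (-15.75, 6.75)

(-15.75, 6.75)


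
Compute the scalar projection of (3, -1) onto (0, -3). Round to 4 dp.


u.v = 3, |v| = sqrt(9) = 3
Scalar projection = u.v / |v| = 3 / sqrt(9) = 1

1


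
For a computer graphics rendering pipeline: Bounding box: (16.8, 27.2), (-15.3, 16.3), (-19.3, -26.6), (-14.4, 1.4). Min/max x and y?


x range: [-19.3, 16.8]
y range: [-26.6, 27.2]
Bounding box: (-19.3,-26.6) to (16.8,27.2)

(-19.3,-26.6) to (16.8,27.2)


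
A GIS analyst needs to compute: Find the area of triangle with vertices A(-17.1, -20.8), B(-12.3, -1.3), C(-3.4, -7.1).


Area = |x_A(y_B-y_C) + x_B(y_C-y_A) + x_C(y_A-y_B)|/2
= |(-99.18) + (-168.51) + 66.3|/2
= 201.39/2 = 100.695

100.695


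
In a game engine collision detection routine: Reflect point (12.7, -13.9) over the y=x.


Reflection over y=x: (x,y) -> (y,x)
(12.7, -13.9) -> (-13.9, 12.7)

(-13.9, 12.7)


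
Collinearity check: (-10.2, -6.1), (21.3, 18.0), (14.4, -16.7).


Cross product: (21.3-(-10.2))*((-16.7)-(-6.1)) - (18-(-6.1))*(14.4-(-10.2))
= -926.76

No, not collinear


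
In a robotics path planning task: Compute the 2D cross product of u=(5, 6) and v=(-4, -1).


u x v = u_x*v_y - u_y*v_x = 5*(-1) - 6*(-4)
= (-5) - (-24) = 19

19


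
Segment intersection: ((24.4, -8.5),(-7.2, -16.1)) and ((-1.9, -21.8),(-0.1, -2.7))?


Cross products: d1=-478.39, d2=111.49, d3=220.4, d4=-369.48
d1*d2 < 0 and d3*d4 < 0? yes

Yes, they intersect


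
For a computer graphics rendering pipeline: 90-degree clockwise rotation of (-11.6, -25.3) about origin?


90° CW: (x,y) -> (y, -x)
(-11.6,-25.3) -> (-25.3, 11.6)

(-25.3, 11.6)


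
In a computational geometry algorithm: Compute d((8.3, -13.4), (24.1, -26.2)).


dx=15.8, dy=-12.8
d^2 = 15.8^2 + (-12.8)^2 = 413.48
d = sqrt(413.48) = 20.3342

20.3342


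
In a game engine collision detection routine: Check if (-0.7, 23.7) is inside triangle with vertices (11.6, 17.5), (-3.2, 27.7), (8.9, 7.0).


Cross products: AB x AP = 33.7, BC x BP = 3.35, CA x CP = 145.89
All same sign? yes

Yes, inside


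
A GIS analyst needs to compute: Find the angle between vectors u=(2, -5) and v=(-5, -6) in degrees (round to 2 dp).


u.v = 20, |u| = sqrt(29) = 5.3852, |v| = sqrt(61) = 7.8102
cos(theta) = u.v/(|u||v|) = 20/sqrt(1769) = 0.475517
theta = acos(0.475517) = 61.61 degrees

61.61 degrees


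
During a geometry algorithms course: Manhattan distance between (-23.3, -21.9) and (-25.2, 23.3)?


|(-23.3)-(-25.2)| + |(-21.9)-23.3| = 1.9 + 45.2 = 47.1

47.1


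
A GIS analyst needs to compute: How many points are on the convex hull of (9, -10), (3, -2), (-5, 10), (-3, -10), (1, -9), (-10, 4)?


Convex hull vertices (CCW): (-10, 4), (-3, -10), (9, -10), (-5, 10)
Count = 4

4


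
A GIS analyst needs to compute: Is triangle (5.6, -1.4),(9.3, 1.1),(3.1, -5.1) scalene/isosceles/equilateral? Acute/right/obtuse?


Side lengths squared: AB^2=19.94, BC^2=76.88, CA^2=19.94
Sorted: [19.94, 19.94, 76.88]
By sides: Isosceles, By angles: Obtuse

Isosceles, Obtuse


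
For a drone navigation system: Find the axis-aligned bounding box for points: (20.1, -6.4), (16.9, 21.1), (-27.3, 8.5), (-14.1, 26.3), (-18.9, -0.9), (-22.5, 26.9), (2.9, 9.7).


x range: [-27.3, 20.1]
y range: [-6.4, 26.9]
Bounding box: (-27.3,-6.4) to (20.1,26.9)

(-27.3,-6.4) to (20.1,26.9)


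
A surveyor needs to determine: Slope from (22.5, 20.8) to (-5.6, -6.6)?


slope = (y2-y1)/(x2-x1) = ((-6.6)-20.8)/((-5.6)-22.5) = (-27.4)/(-28.1) = 0.9751

0.9751


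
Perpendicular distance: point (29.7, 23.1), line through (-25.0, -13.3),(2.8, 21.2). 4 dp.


|cross product| = 875.23
|line direction| = sqrt(1963.09) = 44.3068
Distance = 875.23/sqrt(1963.09) = 19.7539

19.7539


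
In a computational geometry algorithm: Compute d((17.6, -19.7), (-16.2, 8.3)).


dx=-33.8, dy=28
d^2 = (-33.8)^2 + 28^2 = 1926.44
d = sqrt(1926.44) = 43.8912

43.8912


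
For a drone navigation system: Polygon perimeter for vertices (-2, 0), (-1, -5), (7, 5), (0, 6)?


Sides: (-2, 0)->(-1, -5): sqrt(26) = 5.09902, (-1, -5)->(7, 5): sqrt(164) = 12.806248, (7, 5)->(0, 6): sqrt(50) = 7.071068, (0, 6)->(-2, 0): sqrt(40) = 6.324555
Sum = 31.300891
Perimeter = 31.3009

31.3009


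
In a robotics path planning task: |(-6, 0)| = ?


|u| = sqrt((-6)^2 + 0^2) = sqrt(36) = 6

6


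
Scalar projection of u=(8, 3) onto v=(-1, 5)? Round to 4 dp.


u.v = 7, |v| = sqrt(26) = 5.099
Scalar projection = u.v / |v| = 7 / sqrt(26) = 1.3728

1.3728


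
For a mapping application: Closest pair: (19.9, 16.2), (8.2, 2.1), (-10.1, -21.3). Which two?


d(P0,P1) = 18.3221, d(P0,P2) = 48.0234, d(P1,P2) = 29.7061
Closest: P0 and P1

Closest pair: (19.9, 16.2) and (8.2, 2.1), distance = 18.3221


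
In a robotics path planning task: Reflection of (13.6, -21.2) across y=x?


Reflection over y=x: (x,y) -> (y,x)
(13.6, -21.2) -> (-21.2, 13.6)

(-21.2, 13.6)


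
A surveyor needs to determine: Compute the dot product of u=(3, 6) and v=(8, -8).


u . v = u_x*v_x + u_y*v_y = 3*8 + 6*(-8)
= 24 + (-48) = -24

-24


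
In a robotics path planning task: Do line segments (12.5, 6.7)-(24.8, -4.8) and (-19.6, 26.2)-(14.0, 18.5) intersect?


Cross products: d1=-408.03, d2=-699.72, d3=-129.3, d4=162.39
d1*d2 < 0 and d3*d4 < 0? no

No, they don't intersect


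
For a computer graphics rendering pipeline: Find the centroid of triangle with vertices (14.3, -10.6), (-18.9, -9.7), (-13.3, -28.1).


Centroid = ((x_A+x_B+x_C)/3, (y_A+y_B+y_C)/3)
= ((14.3+(-18.9)+(-13.3))/3, ((-10.6)+(-9.7)+(-28.1))/3)
= (-5.9667, -16.1333)

(-5.9667, -16.1333)


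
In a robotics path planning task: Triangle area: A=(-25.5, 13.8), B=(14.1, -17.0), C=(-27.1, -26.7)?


Area = |x_A(y_B-y_C) + x_B(y_C-y_A) + x_C(y_A-y_B)|/2
= |(-247.35) + (-571.05) + (-834.68)|/2
= 1653.08/2 = 826.54

826.54


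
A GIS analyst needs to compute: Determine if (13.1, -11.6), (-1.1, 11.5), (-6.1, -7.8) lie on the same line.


Cross product: ((-1.1)-13.1)*((-7.8)-(-11.6)) - (11.5-(-11.6))*((-6.1)-13.1)
= 389.56

No, not collinear


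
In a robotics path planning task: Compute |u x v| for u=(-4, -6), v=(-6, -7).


|u x v| = |(-4)*(-7) - (-6)*(-6)|
= |28 - 36| = 8

8


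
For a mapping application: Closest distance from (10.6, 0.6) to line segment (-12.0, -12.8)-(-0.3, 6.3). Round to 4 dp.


Project P onto AB: t = 1 (clamped to [0,1])
Closest point on segment: (-0.3, 6.3)
Distance: 12.3004

12.3004


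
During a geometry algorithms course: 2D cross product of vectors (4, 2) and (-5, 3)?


u x v = u_x*v_y - u_y*v_x = 4*3 - 2*(-5)
= 12 - (-10) = 22

22


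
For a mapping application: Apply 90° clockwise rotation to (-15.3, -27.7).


90° CW: (x,y) -> (y, -x)
(-15.3,-27.7) -> (-27.7, 15.3)

(-27.7, 15.3)


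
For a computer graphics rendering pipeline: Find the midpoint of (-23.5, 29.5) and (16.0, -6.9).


M = (((-23.5)+16)/2, (29.5+(-6.9))/2)
= (-3.75, 11.3)

(-3.75, 11.3)


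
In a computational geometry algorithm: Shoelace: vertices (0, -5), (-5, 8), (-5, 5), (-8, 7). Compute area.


Shoelace sum: (0*8 - (-5)*(-5)) + ((-5)*5 - (-5)*8) + ((-5)*7 - (-8)*5) + ((-8)*(-5) - 0*7)
= 35
Area = |35|/2 = 17.5

17.5


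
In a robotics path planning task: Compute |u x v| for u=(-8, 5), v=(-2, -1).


|u x v| = |(-8)*(-1) - 5*(-2)|
= |8 - (-10)| = 18

18


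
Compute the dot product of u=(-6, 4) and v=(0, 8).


u . v = u_x*v_x + u_y*v_y = (-6)*0 + 4*8
= 0 + 32 = 32

32


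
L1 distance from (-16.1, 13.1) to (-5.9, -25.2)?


|(-16.1)-(-5.9)| + |13.1-(-25.2)| = 10.2 + 38.3 = 48.5

48.5


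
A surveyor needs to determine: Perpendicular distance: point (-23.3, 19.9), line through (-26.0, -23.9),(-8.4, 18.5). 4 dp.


|cross product| = 656.4
|line direction| = sqrt(2107.52) = 45.9077
Distance = 656.4/sqrt(2107.52) = 14.2982

14.2982


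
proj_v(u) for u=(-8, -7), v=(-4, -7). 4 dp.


u.v = 81, |v| = sqrt(65) = 8.0623
Scalar projection = u.v / |v| = 81 / sqrt(65) = 10.0468

10.0468


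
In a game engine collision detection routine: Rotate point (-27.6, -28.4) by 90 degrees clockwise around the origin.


90° CW: (x,y) -> (y, -x)
(-27.6,-28.4) -> (-28.4, 27.6)

(-28.4, 27.6)


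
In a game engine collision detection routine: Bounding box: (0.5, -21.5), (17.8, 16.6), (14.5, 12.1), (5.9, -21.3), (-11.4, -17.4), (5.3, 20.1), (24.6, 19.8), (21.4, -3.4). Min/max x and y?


x range: [-11.4, 24.6]
y range: [-21.5, 20.1]
Bounding box: (-11.4,-21.5) to (24.6,20.1)

(-11.4,-21.5) to (24.6,20.1)


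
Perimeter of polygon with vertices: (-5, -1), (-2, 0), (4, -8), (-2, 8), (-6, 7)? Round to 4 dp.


Sides: (-5, -1)->(-2, 0): sqrt(10) = 3.162278, (-2, 0)->(4, -8): sqrt(100) = 10, (4, -8)->(-2, 8): sqrt(292) = 17.088007, (-2, 8)->(-6, 7): sqrt(17) = 4.123106, (-6, 7)->(-5, -1): sqrt(65) = 8.062258
Sum = 42.435649
Perimeter = 42.4356

42.4356


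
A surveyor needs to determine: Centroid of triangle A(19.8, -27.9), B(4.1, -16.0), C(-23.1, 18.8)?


Centroid = ((x_A+x_B+x_C)/3, (y_A+y_B+y_C)/3)
= ((19.8+4.1+(-23.1))/3, ((-27.9)+(-16)+18.8)/3)
= (0.2667, -8.3667)

(0.2667, -8.3667)


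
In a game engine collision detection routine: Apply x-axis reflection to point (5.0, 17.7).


Reflection over x-axis: (x,y) -> (x,-y)
(5, 17.7) -> (5, -17.7)

(5, -17.7)


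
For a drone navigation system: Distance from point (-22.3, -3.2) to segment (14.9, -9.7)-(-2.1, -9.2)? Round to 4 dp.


Project P onto AB: t = 1 (clamped to [0,1])
Closest point on segment: (-2.1, -9.2)
Distance: 21.0723

21.0723


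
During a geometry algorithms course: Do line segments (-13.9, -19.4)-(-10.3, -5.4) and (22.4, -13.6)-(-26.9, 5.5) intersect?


Cross products: d1=979.27, d2=220.31, d3=-487.32, d4=271.64
d1*d2 < 0 and d3*d4 < 0? no

No, they don't intersect


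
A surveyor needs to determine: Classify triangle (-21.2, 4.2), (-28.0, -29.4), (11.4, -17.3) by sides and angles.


Side lengths squared: AB^2=1175.2, BC^2=1698.77, CA^2=1525.01
Sorted: [1175.2, 1525.01, 1698.77]
By sides: Scalene, By angles: Acute

Scalene, Acute


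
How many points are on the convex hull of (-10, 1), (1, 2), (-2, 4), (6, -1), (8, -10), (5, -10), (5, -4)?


Convex hull vertices (CCW): (-10, 1), (5, -10), (8, -10), (6, -1), (-2, 4)
Count = 5

5


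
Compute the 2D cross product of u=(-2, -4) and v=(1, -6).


u x v = u_x*v_y - u_y*v_x = (-2)*(-6) - (-4)*1
= 12 - (-4) = 16

16


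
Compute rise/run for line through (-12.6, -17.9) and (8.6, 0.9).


slope = (y2-y1)/(x2-x1) = (0.9-(-17.9))/(8.6-(-12.6)) = 18.8/21.2 = 0.8868

0.8868


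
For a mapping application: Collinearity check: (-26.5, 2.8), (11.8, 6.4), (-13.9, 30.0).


Cross product: (11.8-(-26.5))*(30-2.8) - (6.4-2.8)*((-13.9)-(-26.5))
= 996.4

No, not collinear


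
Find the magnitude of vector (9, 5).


|u| = sqrt(9^2 + 5^2) = sqrt(106) = 10.2956

10.2956


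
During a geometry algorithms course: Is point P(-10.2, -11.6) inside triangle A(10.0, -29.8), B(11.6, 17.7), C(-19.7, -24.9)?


Cross products: AB x AP = 988.62, BC x BP = -11.59, CA x CP = 441.56
All same sign? no

No, outside


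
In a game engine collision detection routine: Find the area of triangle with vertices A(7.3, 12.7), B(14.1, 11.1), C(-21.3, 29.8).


Area = |x_A(y_B-y_C) + x_B(y_C-y_A) + x_C(y_A-y_B)|/2
= |(-136.51) + 241.11 + (-34.08)|/2
= 70.52/2 = 35.26

35.26


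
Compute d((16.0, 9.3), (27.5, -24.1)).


dx=11.5, dy=-33.4
d^2 = 11.5^2 + (-33.4)^2 = 1247.81
d = sqrt(1247.81) = 35.3244

35.3244


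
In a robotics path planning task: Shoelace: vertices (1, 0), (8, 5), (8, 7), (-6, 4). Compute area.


Shoelace sum: (1*5 - 8*0) + (8*7 - 8*5) + (8*4 - (-6)*7) + ((-6)*0 - 1*4)
= 91
Area = |91|/2 = 45.5

45.5


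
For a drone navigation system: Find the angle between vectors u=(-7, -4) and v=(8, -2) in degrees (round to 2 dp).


u.v = -48, |u| = sqrt(65) = 8.0623, |v| = sqrt(68) = 8.2462
cos(theta) = u.v/(|u||v|) = -48/sqrt(4420) = -0.721988
theta = acos(-0.721988) = 136.22 degrees

136.22 degrees


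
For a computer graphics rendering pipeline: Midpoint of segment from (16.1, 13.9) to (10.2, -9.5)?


M = ((16.1+10.2)/2, (13.9+(-9.5))/2)
= (13.15, 2.2)

(13.15, 2.2)


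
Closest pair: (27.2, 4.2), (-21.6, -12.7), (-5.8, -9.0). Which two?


d(P0,P1) = 51.6435, d(P0,P2) = 35.5421, d(P1,P2) = 16.2274
Closest: P1 and P2

Closest pair: (-21.6, -12.7) and (-5.8, -9.0), distance = 16.2274


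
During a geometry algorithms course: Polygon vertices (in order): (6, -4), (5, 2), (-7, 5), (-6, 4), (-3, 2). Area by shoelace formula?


Shoelace sum: (6*2 - 5*(-4)) + (5*5 - (-7)*2) + ((-7)*4 - (-6)*5) + ((-6)*2 - (-3)*4) + ((-3)*(-4) - 6*2)
= 73
Area = |73|/2 = 36.5

36.5


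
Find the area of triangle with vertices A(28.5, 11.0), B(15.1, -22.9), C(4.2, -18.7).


Area = |x_A(y_B-y_C) + x_B(y_C-y_A) + x_C(y_A-y_B)|/2
= |(-119.7) + (-448.47) + 142.38|/2
= 425.79/2 = 212.895

212.895


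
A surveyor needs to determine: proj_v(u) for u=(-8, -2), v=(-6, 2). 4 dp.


u.v = 44, |v| = sqrt(40) = 6.3246
Scalar projection = u.v / |v| = 44 / sqrt(40) = 6.957

6.957


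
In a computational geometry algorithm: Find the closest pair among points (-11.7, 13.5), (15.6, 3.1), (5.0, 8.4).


d(P0,P1) = 29.2139, d(P0,P2) = 17.4614, d(P1,P2) = 11.8512
Closest: P1 and P2

Closest pair: (15.6, 3.1) and (5.0, 8.4), distance = 11.8512


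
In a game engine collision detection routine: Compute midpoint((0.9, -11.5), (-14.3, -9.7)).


M = ((0.9+(-14.3))/2, ((-11.5)+(-9.7))/2)
= (-6.7, -10.6)

(-6.7, -10.6)


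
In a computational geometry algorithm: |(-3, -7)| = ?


|u| = sqrt((-3)^2 + (-7)^2) = sqrt(58) = 7.6158

7.6158


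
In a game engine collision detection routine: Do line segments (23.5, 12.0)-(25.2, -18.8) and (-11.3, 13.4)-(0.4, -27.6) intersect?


Cross products: d1=1410.42, d2=1119.76, d3=-1069.46, d4=-778.8
d1*d2 < 0 and d3*d4 < 0? no

No, they don't intersect


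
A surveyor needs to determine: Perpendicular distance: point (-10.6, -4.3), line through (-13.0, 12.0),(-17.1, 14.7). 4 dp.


|cross product| = 60.35
|line direction| = sqrt(24.1) = 4.9092
Distance = 60.35/sqrt(24.1) = 12.2933

12.2933


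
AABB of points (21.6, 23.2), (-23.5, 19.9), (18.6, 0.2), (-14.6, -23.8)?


x range: [-23.5, 21.6]
y range: [-23.8, 23.2]
Bounding box: (-23.5,-23.8) to (21.6,23.2)

(-23.5,-23.8) to (21.6,23.2)


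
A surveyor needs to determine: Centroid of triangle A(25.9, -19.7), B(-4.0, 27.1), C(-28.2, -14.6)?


Centroid = ((x_A+x_B+x_C)/3, (y_A+y_B+y_C)/3)
= ((25.9+(-4)+(-28.2))/3, ((-19.7)+27.1+(-14.6))/3)
= (-2.1, -2.4)

(-2.1, -2.4)


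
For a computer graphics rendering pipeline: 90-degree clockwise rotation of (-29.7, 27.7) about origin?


90° CW: (x,y) -> (y, -x)
(-29.7,27.7) -> (27.7, 29.7)

(27.7, 29.7)


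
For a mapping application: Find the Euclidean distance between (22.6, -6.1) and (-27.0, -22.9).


dx=-49.6, dy=-16.8
d^2 = (-49.6)^2 + (-16.8)^2 = 2742.4
d = sqrt(2742.4) = 52.3679

52.3679


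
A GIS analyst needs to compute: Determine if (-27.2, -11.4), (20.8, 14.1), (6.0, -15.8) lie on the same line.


Cross product: (20.8-(-27.2))*((-15.8)-(-11.4)) - (14.1-(-11.4))*(6-(-27.2))
= -1057.8

No, not collinear


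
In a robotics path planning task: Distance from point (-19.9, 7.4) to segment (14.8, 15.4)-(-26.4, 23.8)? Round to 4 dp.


Project P onto AB: t = 0.7706 (clamped to [0,1])
Closest point on segment: (-16.9492, 21.8731)
Distance: 14.7709

14.7709


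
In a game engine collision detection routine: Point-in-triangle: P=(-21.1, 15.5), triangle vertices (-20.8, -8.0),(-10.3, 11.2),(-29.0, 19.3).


Cross products: AB x AP = 252.51, BC x BP = 7.07, CA x CP = 184.51
All same sign? yes

Yes, inside


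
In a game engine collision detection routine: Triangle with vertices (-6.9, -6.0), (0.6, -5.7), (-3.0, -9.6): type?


Side lengths squared: AB^2=56.34, BC^2=28.17, CA^2=28.17
Sorted: [28.17, 28.17, 56.34]
By sides: Isosceles, By angles: Right

Isosceles, Right


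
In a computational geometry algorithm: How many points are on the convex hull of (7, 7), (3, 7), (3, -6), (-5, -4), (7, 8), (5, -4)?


Convex hull vertices (CCW): (-5, -4), (3, -6), (5, -4), (7, 7), (7, 8), (3, 7)
Count = 6

6


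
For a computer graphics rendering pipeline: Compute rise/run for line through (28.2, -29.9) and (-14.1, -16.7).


slope = (y2-y1)/(x2-x1) = ((-16.7)-(-29.9))/((-14.1)-28.2) = 13.2/(-42.3) = -0.3121

-0.3121


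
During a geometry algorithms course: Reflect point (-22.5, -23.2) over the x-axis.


Reflection over x-axis: (x,y) -> (x,-y)
(-22.5, -23.2) -> (-22.5, 23.2)

(-22.5, 23.2)


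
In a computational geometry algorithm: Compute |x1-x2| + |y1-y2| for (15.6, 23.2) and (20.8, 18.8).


|15.6-20.8| + |23.2-18.8| = 5.2 + 4.4 = 9.6

9.6


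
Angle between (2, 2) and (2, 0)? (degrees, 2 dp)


u.v = 4, |u| = sqrt(8) = 2.8284, |v| = sqrt(4) = 2
cos(theta) = u.v/(|u||v|) = 4/sqrt(32) = 0.707107
theta = acos(0.707107) = 45 degrees

45 degrees


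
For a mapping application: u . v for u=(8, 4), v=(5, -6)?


u . v = u_x*v_x + u_y*v_y = 8*5 + 4*(-6)
= 40 + (-24) = 16

16


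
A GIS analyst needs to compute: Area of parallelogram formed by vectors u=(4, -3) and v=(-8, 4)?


|u x v| = |4*4 - (-3)*(-8)|
= |16 - 24| = 8

8


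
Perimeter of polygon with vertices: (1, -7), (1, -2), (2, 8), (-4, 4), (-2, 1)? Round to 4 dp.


Sides: (1, -7)->(1, -2): sqrt(25) = 5, (1, -2)->(2, 8): sqrt(101) = 10.049876, (2, 8)->(-4, 4): sqrt(52) = 7.211103, (-4, 4)->(-2, 1): sqrt(13) = 3.605551, (-2, 1)->(1, -7): sqrt(73) = 8.544004
Sum = 34.410534
Perimeter = 34.4105

34.4105


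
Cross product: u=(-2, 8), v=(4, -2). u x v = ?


u x v = u_x*v_y - u_y*v_x = (-2)*(-2) - 8*4
= 4 - 32 = -28

-28


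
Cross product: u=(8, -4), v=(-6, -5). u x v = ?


u x v = u_x*v_y - u_y*v_x = 8*(-5) - (-4)*(-6)
= (-40) - 24 = -64

-64


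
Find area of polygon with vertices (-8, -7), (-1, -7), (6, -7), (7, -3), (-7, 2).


Shoelace sum: ((-8)*(-7) - (-1)*(-7)) + ((-1)*(-7) - 6*(-7)) + (6*(-3) - 7*(-7)) + (7*2 - (-7)*(-3)) + ((-7)*(-7) - (-8)*2)
= 187
Area = |187|/2 = 93.5

93.5


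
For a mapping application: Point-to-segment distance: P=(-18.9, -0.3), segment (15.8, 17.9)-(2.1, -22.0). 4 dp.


Project P onto AB: t = 0.6752 (clamped to [0,1])
Closest point on segment: (6.5504, -9.0386)
Distance: 26.9089

26.9089


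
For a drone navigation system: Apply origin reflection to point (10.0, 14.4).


Reflection over origin: (x,y) -> (-x,-y)
(10, 14.4) -> (-10, -14.4)

(-10, -14.4)


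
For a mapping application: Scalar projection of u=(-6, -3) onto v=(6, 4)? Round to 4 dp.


u.v = -48, |v| = sqrt(52) = 7.2111
Scalar projection = u.v / |v| = -48 / sqrt(52) = -6.6564

-6.6564


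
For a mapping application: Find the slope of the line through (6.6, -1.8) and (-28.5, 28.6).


slope = (y2-y1)/(x2-x1) = (28.6-(-1.8))/((-28.5)-6.6) = 30.4/(-35.1) = -0.8661

-0.8661


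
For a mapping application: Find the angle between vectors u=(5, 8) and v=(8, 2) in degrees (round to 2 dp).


u.v = 56, |u| = sqrt(89) = 9.434, |v| = sqrt(68) = 8.2462
cos(theta) = u.v/(|u||v|) = 56/sqrt(6052) = 0.719844
theta = acos(0.719844) = 43.96 degrees

43.96 degrees


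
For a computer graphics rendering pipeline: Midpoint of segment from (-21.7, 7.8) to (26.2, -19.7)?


M = (((-21.7)+26.2)/2, (7.8+(-19.7))/2)
= (2.25, -5.95)

(2.25, -5.95)


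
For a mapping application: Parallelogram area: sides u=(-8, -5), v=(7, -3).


|u x v| = |(-8)*(-3) - (-5)*7|
= |24 - (-35)| = 59

59


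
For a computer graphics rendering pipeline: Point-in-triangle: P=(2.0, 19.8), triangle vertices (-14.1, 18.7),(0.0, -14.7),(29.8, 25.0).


Cross products: AB x AP = 553.25, BC x BP = 948.7, CA x CP = 53.14
All same sign? yes

Yes, inside


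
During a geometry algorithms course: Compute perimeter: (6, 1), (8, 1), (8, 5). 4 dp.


Sides: (6, 1)->(8, 1): sqrt(4) = 2, (8, 1)->(8, 5): sqrt(16) = 4, (8, 5)->(6, 1): sqrt(20) = 4.472136
Sum = 10.472136
Perimeter = 10.4721

10.4721


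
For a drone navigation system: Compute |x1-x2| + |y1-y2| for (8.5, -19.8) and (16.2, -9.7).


|8.5-16.2| + |(-19.8)-(-9.7)| = 7.7 + 10.1 = 17.8

17.8


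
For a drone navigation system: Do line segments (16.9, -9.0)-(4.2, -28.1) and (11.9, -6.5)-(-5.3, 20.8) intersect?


Cross products: d1=-93.5, d2=581.73, d3=-127.25, d4=-802.48
d1*d2 < 0 and d3*d4 < 0? no

No, they don't intersect


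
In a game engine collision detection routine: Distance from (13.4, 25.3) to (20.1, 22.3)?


dx=6.7, dy=-3
d^2 = 6.7^2 + (-3)^2 = 53.89
d = sqrt(53.89) = 7.341

7.341


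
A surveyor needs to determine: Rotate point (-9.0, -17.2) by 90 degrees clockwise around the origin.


90° CW: (x,y) -> (y, -x)
(-9,-17.2) -> (-17.2, 9)

(-17.2, 9)


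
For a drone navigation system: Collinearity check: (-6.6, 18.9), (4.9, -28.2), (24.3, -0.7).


Cross product: (4.9-(-6.6))*((-0.7)-18.9) - ((-28.2)-18.9)*(24.3-(-6.6))
= 1229.99

No, not collinear


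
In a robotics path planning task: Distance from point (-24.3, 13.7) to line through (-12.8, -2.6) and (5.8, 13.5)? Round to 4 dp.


|cross product| = 488.33
|line direction| = sqrt(605.17) = 24.6002
Distance = 488.33/sqrt(605.17) = 19.8506

19.8506


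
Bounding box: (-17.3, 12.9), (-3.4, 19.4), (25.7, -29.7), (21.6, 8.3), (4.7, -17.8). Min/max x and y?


x range: [-17.3, 25.7]
y range: [-29.7, 19.4]
Bounding box: (-17.3,-29.7) to (25.7,19.4)

(-17.3,-29.7) to (25.7,19.4)


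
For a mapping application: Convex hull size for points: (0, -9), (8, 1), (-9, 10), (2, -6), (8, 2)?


Convex hull vertices (CCW): (-9, 10), (0, -9), (8, 1), (8, 2)
Count = 4

4


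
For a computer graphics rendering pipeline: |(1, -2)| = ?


|u| = sqrt(1^2 + (-2)^2) = sqrt(5) = 2.2361

2.2361


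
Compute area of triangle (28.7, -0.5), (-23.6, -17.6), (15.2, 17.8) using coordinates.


Area = |x_A(y_B-y_C) + x_B(y_C-y_A) + x_C(y_A-y_B)|/2
= |(-1015.98) + (-431.88) + 259.92|/2
= 1187.94/2 = 593.97

593.97


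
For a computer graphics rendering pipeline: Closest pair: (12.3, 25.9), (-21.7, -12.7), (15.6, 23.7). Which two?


d(P0,P1) = 51.4389, d(P0,P2) = 3.9661, d(P1,P2) = 52.1177
Closest: P0 and P2

Closest pair: (12.3, 25.9) and (15.6, 23.7), distance = 3.9661


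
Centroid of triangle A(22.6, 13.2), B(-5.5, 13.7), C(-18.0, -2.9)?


Centroid = ((x_A+x_B+x_C)/3, (y_A+y_B+y_C)/3)
= ((22.6+(-5.5)+(-18))/3, (13.2+13.7+(-2.9))/3)
= (-0.3, 8)

(-0.3, 8)


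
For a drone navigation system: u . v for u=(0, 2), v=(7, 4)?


u . v = u_x*v_x + u_y*v_y = 0*7 + 2*4
= 0 + 8 = 8

8


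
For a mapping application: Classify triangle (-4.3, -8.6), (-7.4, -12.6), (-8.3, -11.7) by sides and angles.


Side lengths squared: AB^2=25.61, BC^2=1.62, CA^2=25.61
Sorted: [1.62, 25.61, 25.61]
By sides: Isosceles, By angles: Acute

Isosceles, Acute


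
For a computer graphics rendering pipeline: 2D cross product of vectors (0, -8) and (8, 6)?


u x v = u_x*v_y - u_y*v_x = 0*6 - (-8)*8
= 0 - (-64) = 64

64


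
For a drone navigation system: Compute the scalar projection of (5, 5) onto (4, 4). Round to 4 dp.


u.v = 40, |v| = sqrt(32) = 5.6569
Scalar projection = u.v / |v| = 40 / sqrt(32) = 7.0711

7.0711


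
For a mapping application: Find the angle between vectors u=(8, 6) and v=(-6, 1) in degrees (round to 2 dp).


u.v = -42, |u| = sqrt(100) = 10, |v| = sqrt(37) = 6.0828
cos(theta) = u.v/(|u||v|) = -42/sqrt(3700) = -0.690476
theta = acos(-0.690476) = 133.67 degrees

133.67 degrees


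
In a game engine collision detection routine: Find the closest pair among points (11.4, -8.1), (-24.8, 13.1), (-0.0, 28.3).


d(P0,P1) = 41.9509, d(P0,P2) = 38.1434, d(P1,P2) = 29.0875
Closest: P1 and P2

Closest pair: (-24.8, 13.1) and (-0.0, 28.3), distance = 29.0875


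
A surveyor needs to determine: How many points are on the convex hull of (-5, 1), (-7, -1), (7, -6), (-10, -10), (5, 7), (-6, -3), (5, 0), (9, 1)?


Convex hull vertices (CCW): (-10, -10), (7, -6), (9, 1), (5, 7), (-5, 1), (-7, -1)
Count = 6

6


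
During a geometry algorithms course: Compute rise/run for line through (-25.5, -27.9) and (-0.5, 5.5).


slope = (y2-y1)/(x2-x1) = (5.5-(-27.9))/((-0.5)-(-25.5)) = 33.4/25 = 1.336

1.336


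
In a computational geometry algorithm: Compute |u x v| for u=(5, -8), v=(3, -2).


|u x v| = |5*(-2) - (-8)*3|
= |(-10) - (-24)| = 14

14


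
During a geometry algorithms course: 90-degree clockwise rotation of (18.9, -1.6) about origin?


90° CW: (x,y) -> (y, -x)
(18.9,-1.6) -> (-1.6, -18.9)

(-1.6, -18.9)


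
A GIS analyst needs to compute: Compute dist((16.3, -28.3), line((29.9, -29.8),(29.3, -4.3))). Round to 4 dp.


|cross product| = 345.9
|line direction| = sqrt(650.61) = 25.5071
Distance = 345.9/sqrt(650.61) = 13.561

13.561


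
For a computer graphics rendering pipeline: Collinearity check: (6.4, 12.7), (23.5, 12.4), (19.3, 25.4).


Cross product: (23.5-6.4)*(25.4-12.7) - (12.4-12.7)*(19.3-6.4)
= 221.04

No, not collinear


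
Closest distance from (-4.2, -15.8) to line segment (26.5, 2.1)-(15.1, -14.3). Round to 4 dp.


Project P onto AB: t = 1 (clamped to [0,1])
Closest point on segment: (15.1, -14.3)
Distance: 19.3582

19.3582


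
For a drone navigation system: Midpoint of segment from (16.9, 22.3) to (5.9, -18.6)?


M = ((16.9+5.9)/2, (22.3+(-18.6))/2)
= (11.4, 1.85)

(11.4, 1.85)


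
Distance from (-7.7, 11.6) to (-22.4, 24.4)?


dx=-14.7, dy=12.8
d^2 = (-14.7)^2 + 12.8^2 = 379.93
d = sqrt(379.93) = 19.4918

19.4918


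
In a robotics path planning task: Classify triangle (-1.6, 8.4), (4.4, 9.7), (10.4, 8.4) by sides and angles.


Side lengths squared: AB^2=37.69, BC^2=37.69, CA^2=144
Sorted: [37.69, 37.69, 144]
By sides: Isosceles, By angles: Obtuse

Isosceles, Obtuse


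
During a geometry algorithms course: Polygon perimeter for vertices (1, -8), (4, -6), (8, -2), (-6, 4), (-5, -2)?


Sides: (1, -8)->(4, -6): sqrt(13) = 3.605551, (4, -6)->(8, -2): sqrt(32) = 5.656854, (8, -2)->(-6, 4): sqrt(232) = 15.231546, (-6, 4)->(-5, -2): sqrt(37) = 6.082763, (-5, -2)->(1, -8): sqrt(72) = 8.485281
Sum = 39.061995
Perimeter = 39.062

39.062


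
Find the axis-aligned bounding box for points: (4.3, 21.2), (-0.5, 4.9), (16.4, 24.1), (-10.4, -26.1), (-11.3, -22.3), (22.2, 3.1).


x range: [-11.3, 22.2]
y range: [-26.1, 24.1]
Bounding box: (-11.3,-26.1) to (22.2,24.1)

(-11.3,-26.1) to (22.2,24.1)


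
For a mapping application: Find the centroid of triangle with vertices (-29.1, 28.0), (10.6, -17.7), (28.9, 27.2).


Centroid = ((x_A+x_B+x_C)/3, (y_A+y_B+y_C)/3)
= (((-29.1)+10.6+28.9)/3, (28+(-17.7)+27.2)/3)
= (3.4667, 12.5)

(3.4667, 12.5)


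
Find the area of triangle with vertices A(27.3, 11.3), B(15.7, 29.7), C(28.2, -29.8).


Area = |x_A(y_B-y_C) + x_B(y_C-y_A) + x_C(y_A-y_B)|/2
= |1624.35 + (-645.27) + (-518.88)|/2
= 460.2/2 = 230.1

230.1


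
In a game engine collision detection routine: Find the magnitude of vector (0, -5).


|u| = sqrt(0^2 + (-5)^2) = sqrt(25) = 5

5


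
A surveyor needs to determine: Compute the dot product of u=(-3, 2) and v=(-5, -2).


u . v = u_x*v_x + u_y*v_y = (-3)*(-5) + 2*(-2)
= 15 + (-4) = 11

11


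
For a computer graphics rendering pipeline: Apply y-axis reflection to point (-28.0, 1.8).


Reflection over y-axis: (x,y) -> (-x,y)
(-28, 1.8) -> (28, 1.8)

(28, 1.8)


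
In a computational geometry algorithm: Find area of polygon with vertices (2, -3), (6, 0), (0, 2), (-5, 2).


Shoelace sum: (2*0 - 6*(-3)) + (6*2 - 0*0) + (0*2 - (-5)*2) + ((-5)*(-3) - 2*2)
= 51
Area = |51|/2 = 25.5

25.5


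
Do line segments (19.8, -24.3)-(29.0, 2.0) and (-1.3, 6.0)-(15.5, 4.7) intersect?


Cross products: d1=-481.61, d2=-27.81, d3=833.69, d4=379.89
d1*d2 < 0 and d3*d4 < 0? no

No, they don't intersect
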